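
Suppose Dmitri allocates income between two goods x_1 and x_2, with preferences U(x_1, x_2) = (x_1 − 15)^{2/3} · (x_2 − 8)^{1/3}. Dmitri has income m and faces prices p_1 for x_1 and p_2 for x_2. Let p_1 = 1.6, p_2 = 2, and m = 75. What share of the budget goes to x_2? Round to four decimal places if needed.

Substituting into the budget: x_1* = 15 + 2/3·(m − 15·p_1 − 8·p_2)/p_1, and x_2* = 8 + 1/3·(…)/p_2.
Discretionary income = 75 − 15·1.6 − 8·2 = 35; x_1* = 15 + 2/3·35/1.6 = 29.5833; x_2* = 8 + 1/3·35/2 = 13.8333.
Expenditure on x_2: 2·13.8333 = 27.6667; share = 0.3689.

share on x_2 = 0.3689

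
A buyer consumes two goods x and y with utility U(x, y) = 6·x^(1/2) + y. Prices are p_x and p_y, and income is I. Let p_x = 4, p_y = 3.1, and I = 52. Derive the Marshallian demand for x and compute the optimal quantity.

MU_x = 3/√x, MU_y = 1. Tangency: 3/√x = p_x/p_y.
Thus x* = (3·p_y/p_x)² — independent of I — with the rest of income spent on y.
Plugging in: x* = (3·3.1/4)² = 5.4056.

x* = 5.4056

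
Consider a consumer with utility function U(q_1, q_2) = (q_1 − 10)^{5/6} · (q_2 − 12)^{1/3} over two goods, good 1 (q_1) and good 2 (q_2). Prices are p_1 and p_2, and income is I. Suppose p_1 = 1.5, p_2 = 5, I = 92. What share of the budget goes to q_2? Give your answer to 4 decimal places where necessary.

This is Cobb-Douglas in (q_1−10, q_2−12): tangency gives 5/6·p_2·(q_2−12) = 1/3·p_1·(q_1−10).
After buying the subsistence bundle (10, 12), a share 5/7 of the remaining income goes to q_1: q_1* = 10 + 5/7·(I − 10p_1 − 12p_2)/p_1.
Discretionary income = 92 − 10·1.5 − 12·5 = 17; q_1* = 10 + 5/7·17/1.5 = 18.0952; q_2* = 12 + 2/7·17/5 = 12.9714.
Expenditure on q_2: 5·12.9714 = 64.8571; share = 0.705.

share on q_2 = 0.705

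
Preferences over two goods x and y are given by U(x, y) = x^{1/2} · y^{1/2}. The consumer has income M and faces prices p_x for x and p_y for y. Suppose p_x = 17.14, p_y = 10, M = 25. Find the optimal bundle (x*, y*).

MU_x/MU_y = (0.5·y)/(0.5·x); tangency sets this equal to p_x/p_y.
Rearranging, p_y·y = p_x·x. Substituting into the budget gives p_x·x·(1 + 1) = M.
Demand: x*(p_x,p_y,M) = 0.5·M/p_x and y* = 0.5·M/p_y.
At p_x=17.14, p_y=10, M=25: x* = 0.5·25/17.14 = 0.7293, y* = 1.25.

x* = 0.7293, y* = 1.25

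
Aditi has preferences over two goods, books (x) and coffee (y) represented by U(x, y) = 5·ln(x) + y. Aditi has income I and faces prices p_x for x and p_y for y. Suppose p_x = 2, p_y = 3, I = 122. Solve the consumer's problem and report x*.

So x*(p_x,p_y) = 5·p_y/p_x, independent of income; and y* = (I − 5·p_y)/p_y.
At the given prices: x* = 5·3/2 = 7.5.

x* = 7.5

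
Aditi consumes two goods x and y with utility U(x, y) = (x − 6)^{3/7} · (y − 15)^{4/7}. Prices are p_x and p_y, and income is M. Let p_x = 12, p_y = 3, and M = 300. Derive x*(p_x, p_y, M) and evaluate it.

Substituting into the budget: x* = 6 + 3/7·(M − 6·p_x − 15·p_y)/p_x, and y* = 15 + 4/7·(…)/p_y.
Discretionary income = 300 − 6·12 − 15·3 = 183; x* = 6 + 3/7·183/12 = 12.5357.

x* = 12.5357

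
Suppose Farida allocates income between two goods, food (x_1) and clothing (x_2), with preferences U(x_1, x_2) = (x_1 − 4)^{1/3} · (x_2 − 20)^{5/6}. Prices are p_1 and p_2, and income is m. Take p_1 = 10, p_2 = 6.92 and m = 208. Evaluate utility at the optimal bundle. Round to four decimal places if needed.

After buying the subsistence bundle (4, 20), a share 2/7 of the remaining income goes to x_1: x_1* = 4 + 2/7·(m − 4p_1 − 20p_2)/p_1.
Discretionary income = 208 − 4·10 − 20·6.92 = 29.6; x_1* = 4 + 2/7·29.6/10 = 4.8457; x_2* = 20 + 5/7·29.6/6.92 = 23.0553.
Utility at the optimum: U(4.8457, 23.0553) = 2.3986.

V = 2.3986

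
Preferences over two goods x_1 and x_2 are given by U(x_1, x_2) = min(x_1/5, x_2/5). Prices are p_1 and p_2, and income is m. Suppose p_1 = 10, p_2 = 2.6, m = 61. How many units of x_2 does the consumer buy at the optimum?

Demand: x_1*(p_1,p_2,m) = 5·m/(5·p_1 + 5·p_2), x_2* = 5·m/(5·p_1 + 5·p_2).
Here 5·10 + 5·2.6 = 63, giving x_2* = 4.8413.

x_2* = 4.8413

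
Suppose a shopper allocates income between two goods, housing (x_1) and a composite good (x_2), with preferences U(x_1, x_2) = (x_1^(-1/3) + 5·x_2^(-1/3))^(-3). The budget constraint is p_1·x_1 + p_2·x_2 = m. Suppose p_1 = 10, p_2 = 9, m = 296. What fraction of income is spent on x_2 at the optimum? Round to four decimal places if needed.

share on x_2 = 0.7651

Numerically x_2/x_1 = 3.618642, so x_1* = 296/(10 + 9·3.618642) = 6.9536 and x_2* = 3.618642·6.9536 = 25.1626.
Expenditure on x_2: 9·25.1626 = 226.4638; share = 0.7651.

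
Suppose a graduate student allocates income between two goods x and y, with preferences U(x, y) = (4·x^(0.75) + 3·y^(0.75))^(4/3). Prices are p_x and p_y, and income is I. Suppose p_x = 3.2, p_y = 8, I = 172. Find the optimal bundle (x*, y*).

MRS = MU_x/MU_y = (4/3)·(y/x)^(0.25). Set equal to p_x/p_y.
Hence y/x = ((3/4)·p_x/p_y)^(1/(0.25)), i.e. raised to the 4 power.
With the ratio pinned down, the budget gives x* = I/(p_x + p_y·(y/x)) and y* = (y/x)·x*.
Numerically y/x = 0.0081, so x* = 172/(3.2 + 8·0.0081) = 52.6832 and y* = 0.0081·52.6832 = 0.4267.

x* = 52.6832, y* = 0.4267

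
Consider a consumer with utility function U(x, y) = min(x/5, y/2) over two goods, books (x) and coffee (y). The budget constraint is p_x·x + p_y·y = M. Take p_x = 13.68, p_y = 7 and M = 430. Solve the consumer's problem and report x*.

Leontief preferences: the optimum is at the kink where x/5 = y/2, i.e. y = (2/5)·x.
Budget: p_x·x + p_y·(2/5)·x = M, so (5·p_x + 2·p_y)·x = 5·M.
Demand: x*(p_x,p_y,M) = 5·M/(5·p_x + 2·p_y), y* = 2·M/(5·p_x + 2·p_y).
Here 5·13.68 + 2·7 = 82.4, giving x* = 26.0922.

x* = 26.0922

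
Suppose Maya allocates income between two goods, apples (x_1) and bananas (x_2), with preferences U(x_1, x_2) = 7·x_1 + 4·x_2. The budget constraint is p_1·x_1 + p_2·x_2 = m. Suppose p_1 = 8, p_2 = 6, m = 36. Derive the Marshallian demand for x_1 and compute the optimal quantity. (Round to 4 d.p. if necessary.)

x_1* = 4.5

Linear utility — the consumer picks whichever good has higher MU/price: 7/8 = 0.875 vs 4/6 = 0.6667.
x_1 gives more utility per dollar, so spend all income on x_1: x_1* = m/p_1, x_2* = 0.
Numerically: x_1* = 4.5, x_2* = 0.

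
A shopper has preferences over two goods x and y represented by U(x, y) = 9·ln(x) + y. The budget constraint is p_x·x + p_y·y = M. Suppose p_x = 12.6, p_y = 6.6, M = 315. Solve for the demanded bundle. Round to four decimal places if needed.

x* = 4.7143, y* = 38.7273

So x*(p_x,p_y) = 9·p_y/p_x, independent of income; and y* = (M − 9·p_y)/p_y.
At the given prices: x* = 9·6.6/12.6 = 4.7143, and y* = 38.7273.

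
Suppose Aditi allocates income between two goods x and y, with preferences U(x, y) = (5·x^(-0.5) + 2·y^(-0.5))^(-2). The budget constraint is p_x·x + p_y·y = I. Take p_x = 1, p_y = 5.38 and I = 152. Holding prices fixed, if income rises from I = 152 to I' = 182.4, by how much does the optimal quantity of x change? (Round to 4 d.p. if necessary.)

Δx* = 15.5797

MU_x ∝ 5·x^(-1.5), MU_y ∝ 2·y^(-1.5), so MRS = (5/2)·(y/x)^(1.5) = p_x/p_y.
Solve for the ratio: y/x = [(2/5)·p_x/p_y]^(2/3).
Substitute y = (y/x)·x into the budget: x* = I/(p_x + p_y·(y/x)).
Numerically y/x = 0.176815, so x* = 152/(1 + 5.38·0.176815) = 77.8983.
At I' = 182.4: x* = 93.4779. Change: 93.4779 − 77.8983 = 15.5797.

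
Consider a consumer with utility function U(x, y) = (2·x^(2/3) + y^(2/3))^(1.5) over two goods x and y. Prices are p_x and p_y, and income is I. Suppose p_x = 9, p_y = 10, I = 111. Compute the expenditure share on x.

share on x = 0.9081

From the CES first-order condition, 2·(y/x)^(1/3) = p_x/p_y.
Hence y/x = ((1/2)·p_x/p_y)^(1/(1/3)), i.e. raised to the 3 power.
With the ratio pinned down, the budget gives x* = I/(p_x + p_y·(y/x)) and y* = (y/x)·x*.
Numerically y/x = 0.091125, so x* = 111/(9 + 10·0.091125) = 11.1994 and y* = 0.091125·11.1994 = 1.0205.
Expenditure on x: 9·11.1994 = 100.7946; share = 0.9081.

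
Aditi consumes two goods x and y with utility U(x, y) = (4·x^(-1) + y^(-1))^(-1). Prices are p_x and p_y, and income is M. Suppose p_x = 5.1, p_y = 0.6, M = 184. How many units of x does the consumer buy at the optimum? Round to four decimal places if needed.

x* = 30.7968

Substitute y = (y/x)·x into the budget: x* = M/(p_x + p_y·(y/x)).
Numerically y/x = 1.457738, so x* = 184/(5.1 + 0.6·1.457738) = 30.7968.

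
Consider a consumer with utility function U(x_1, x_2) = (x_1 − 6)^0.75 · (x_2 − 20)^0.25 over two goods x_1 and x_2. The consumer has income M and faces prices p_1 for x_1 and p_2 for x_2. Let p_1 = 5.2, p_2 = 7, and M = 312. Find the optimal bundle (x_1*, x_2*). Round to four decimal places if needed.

Discretionary income = 312 − 6·5.2 − 20·7 = 140.8; x_1* = 6 + 0.75·140.8/5.2 = 26.3077; x_2* = 20 + 0.25·140.8/7 = 25.0286.

x_1* = 26.3077, x_2* = 25.0286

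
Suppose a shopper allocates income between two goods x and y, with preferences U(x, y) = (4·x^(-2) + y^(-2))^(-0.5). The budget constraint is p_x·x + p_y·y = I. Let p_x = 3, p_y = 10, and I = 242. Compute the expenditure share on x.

share on x = 0.4157

MU_x ∝ 4·x^(-3), MU_y ∝ y^(-3), so MRS = 4·(y/x)^(3) = p_x/p_y.
Solve for the ratio: y/x = [(1/4)·p_x/p_y]^(1/3).
Substitute y = (y/x)·x into the budget: x* = I/(p_x + p_y·(y/x)).
Numerically y/x = 0.421716, so x* = 242/(3 + 10·0.421716) = 33.5312 and y* = 0.421716·33.5312 = 14.1406.
Expenditure on x: 3·33.5312 = 100.5935; share = 0.4157.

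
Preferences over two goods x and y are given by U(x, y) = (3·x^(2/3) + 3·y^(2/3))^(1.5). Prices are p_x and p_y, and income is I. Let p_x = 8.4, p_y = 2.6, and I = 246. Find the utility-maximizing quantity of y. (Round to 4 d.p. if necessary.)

y* = 86.3433

MU_x ∝ 3·x^(-1/3), MU_y ∝ 3·y^(-1/3), so MRS = (y/x)^(1/3) = p_x/p_y.
Hence y/x = (p_x/p_y)^(1/(1/3)), i.e. raised to the 3 power.
Substitute y = (y/x)·x into the budget: x* = I/(p_x + p_y·(y/x)).
Numerically y/x = 33.722349, so x* = 246/(8.4 + 2.6·33.722349) = 2.5604 and y* = 33.722349·2.5604 = 86.3433.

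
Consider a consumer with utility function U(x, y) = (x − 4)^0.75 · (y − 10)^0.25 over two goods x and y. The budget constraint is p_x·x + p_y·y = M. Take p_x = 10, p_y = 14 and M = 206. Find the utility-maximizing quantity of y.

y* = 10.4643

This is Cobb-Douglas in (x−4, y−10): tangency gives 0.75·p_y·(y−10) = 0.25·p_x·(x−4).
After buying the subsistence bundle (4, 10), a share 0.75 of the remaining income goes to x: x* = 4 + 0.75·(M − 4p_x − 10p_y)/p_x.
Discretionary income = 206 − 4·10 − 10·14 = 26; y* = 10 + 0.25·26/14 = 10.4643.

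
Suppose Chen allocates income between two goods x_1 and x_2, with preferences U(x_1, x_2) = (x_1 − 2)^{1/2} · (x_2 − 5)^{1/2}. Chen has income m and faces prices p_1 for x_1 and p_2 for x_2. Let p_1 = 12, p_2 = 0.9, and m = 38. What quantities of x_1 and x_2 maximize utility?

x_1* = 2.3958, x_2* = 10.2778

MRS = (x_2−5)/(x_1−2). Tangency with p_1/p_2 gives x_2−5 = (p_1/p_2)·(x_1−2).
After buying the subsistence bundle (2, 5), a share 0.5 of the remaining income goes to x_1: x_1* = 2 + 0.5·(m − 2p_1 − 5p_2)/p_1.
Discretionary income = 38 − 2·12 − 5·0.9 = 9.5; x_1* = 2 + 0.5·9.5/12 = 2.3958; x_2* = 5 + 0.5·9.5/0.9 = 10.2778.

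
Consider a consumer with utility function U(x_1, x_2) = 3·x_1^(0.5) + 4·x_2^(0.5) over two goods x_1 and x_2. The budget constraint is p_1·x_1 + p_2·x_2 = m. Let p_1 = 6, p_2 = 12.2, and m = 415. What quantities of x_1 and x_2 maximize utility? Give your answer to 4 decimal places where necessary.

MRS = MU_x_1/MU_x_2 = (3/4)·(x_2/x_1)^(0.5). Set equal to p_1/p_2.
Hence x_2/x_1 = ((4/3)·p_1/p_2)^(1/(0.5)), i.e. raised to the 2 power.
With the ratio pinned down, the budget gives x_1* = m/(p_1 + p_2·(x_2/x_1)) and x_2* = (x_2/x_1)·x_1*.
Numerically x_2/x_1 = 0.429992, so x_1* = 415/(6 + 12.2·0.429992) = 36.9023 and x_2* = 0.429992·36.9023 = 15.8677.

x_1* = 36.9023, x_2* = 15.8677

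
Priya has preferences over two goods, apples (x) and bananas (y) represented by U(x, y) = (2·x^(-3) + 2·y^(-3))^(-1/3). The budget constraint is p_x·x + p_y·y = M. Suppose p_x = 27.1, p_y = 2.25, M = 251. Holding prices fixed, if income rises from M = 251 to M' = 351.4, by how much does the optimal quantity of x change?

Δx* = 3.2085

Substitute y = (y/x)·x into the budget: x* = M/(p_x + p_y·(y/x)).
Numerically y/x = 1.862931, so x* = 251/(27.1 + 2.25·1.862931) = 8.0213.
At M' = 351.4: x* = 11.2299. Change: 11.2299 − 8.0213 = 3.2085.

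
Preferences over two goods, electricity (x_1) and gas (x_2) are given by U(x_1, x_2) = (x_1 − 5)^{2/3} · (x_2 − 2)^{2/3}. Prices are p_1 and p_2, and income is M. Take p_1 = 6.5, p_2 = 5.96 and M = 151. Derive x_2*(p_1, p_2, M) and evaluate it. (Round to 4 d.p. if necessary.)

This is Cobb-Douglas in (x_1−5, x_2−2): tangency gives 2/3·p_2·(x_2−2) = 2/3·p_1·(x_1−5).
After buying the subsistence bundle (5, 2), a share 0.5 of the remaining income goes to x_1: x_1* = 5 + 0.5·(M − 5p_1 − 2p_2)/p_1.
Discretionary income = 151 − 5·6.5 − 2·5.96 = 106.58; x_2* = 2 + 0.5·106.58/5.96 = 10.9413.

x_2* = 10.9413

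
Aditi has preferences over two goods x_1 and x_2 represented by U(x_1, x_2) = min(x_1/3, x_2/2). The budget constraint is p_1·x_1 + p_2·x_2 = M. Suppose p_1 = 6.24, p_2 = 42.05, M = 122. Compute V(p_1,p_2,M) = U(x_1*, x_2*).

V = 1.1865

Leontief preferences: the optimum is at the kink where x_1/3 = x_2/2, i.e. x_2 = (2/3)·x_1.
Budget: p_1·x_1 + p_2·(2/3)·x_1 = M, so (3·p_1 + 2·p_2)·x_1 = 3·M.
Demand: x_1*(p_1,p_2,M) = 3·M/(3·p_1 + 2·p_2), x_2* = 2·M/(3·p_1 + 2·p_2).
Here 3·6.24 + 2·42.05 = 102.82, giving x_1* = 3.5596 and x_2* = 2.3731.
Utility at the optimum: U(3.5596, 2.3731) = 1.1865.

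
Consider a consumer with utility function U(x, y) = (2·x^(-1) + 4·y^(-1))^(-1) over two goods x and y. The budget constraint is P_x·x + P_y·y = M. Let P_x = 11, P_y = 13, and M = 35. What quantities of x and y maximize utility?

x* = 1.254, y* = 1.6313

From the CES first-order condition, (1/2)·(y/x)^(2) = P_x/P_y.
Solve for the ratio: y/x = [2·P_x/P_y]^(0.5).
With the ratio pinned down, the budget gives x* = M/(P_x + P_y·(y/x)) and y* = (y/x)·x*.
Numerically y/x = 1.300887, so x* = 35/(11 + 13·1.300887) = 1.254 and y* = 1.300887·1.254 = 1.6313.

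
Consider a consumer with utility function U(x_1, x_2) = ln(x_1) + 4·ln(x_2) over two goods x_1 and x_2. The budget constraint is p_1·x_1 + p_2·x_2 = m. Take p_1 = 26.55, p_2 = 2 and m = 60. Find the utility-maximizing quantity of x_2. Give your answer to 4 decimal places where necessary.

MU_x_1/MU_x_2 = (x_2)/(4·x_1); tangency sets this equal to p_1/p_2.
Rearranging, p_2·x_2 = 4·p_1·x_1. Substituting into the budget gives p_1·x_1·(1 + 4) = m.
Demand: x_1*(p_1,p_2,m) = 0.2·m/p_1 and x_2* = 0.8·m/p_2.
At p_1=26.55, p_2=2, m=60: x_2* = 0.8·60/2 = 24.

x_2* = 24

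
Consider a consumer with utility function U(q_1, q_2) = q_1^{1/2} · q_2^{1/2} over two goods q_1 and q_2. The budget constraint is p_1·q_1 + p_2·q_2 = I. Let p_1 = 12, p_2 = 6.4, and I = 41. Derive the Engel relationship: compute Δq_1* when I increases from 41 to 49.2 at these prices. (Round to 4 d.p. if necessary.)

Tangency: MRS = q_2/q_1 = p_1/p_2.
Rearranging, p_2·q_2 = p_1·q_1. Substituting into the budget gives p_1·q_1·(1 + 1) = I.
Demand: q_1*(p_1,p_2,I) = 0.5·I/p_1 and q_2* = 0.5·I/p_2.
At p_1=12, p_2=6.4, I=41: q_1* = 0.5·41/12 = 1.7083.
At I' = 49.2: q_1* = 2.05. Change: 2.05 − 1.7083 = 0.3417.

Δq_1* = 0.3417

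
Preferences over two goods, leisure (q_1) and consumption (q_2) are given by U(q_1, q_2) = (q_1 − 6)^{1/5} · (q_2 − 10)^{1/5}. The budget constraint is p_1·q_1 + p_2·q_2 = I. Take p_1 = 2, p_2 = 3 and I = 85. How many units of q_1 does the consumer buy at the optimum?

q_1* = 16.75

MRS = (q_2−10)/(q_1−6). Tangency with p_1/p_2 gives q_2−10 = (p_1/p_2)·(q_1−6).
Substituting into the budget: q_1* = 6 + 0.5·(I − 6·p_1 − 10·p_2)/p_1, and q_2* = 10 + 0.5·(…)/p_2.
Discretionary income = 85 − 6·2 − 10·3 = 43; q_1* = 6 + 0.5·43/2 = 16.75.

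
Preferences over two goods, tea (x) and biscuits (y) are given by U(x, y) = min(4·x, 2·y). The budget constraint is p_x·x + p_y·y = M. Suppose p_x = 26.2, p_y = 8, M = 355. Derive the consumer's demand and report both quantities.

x* = 8.4123, y* = 16.8246

With perfect complements, no substitution: consume in ratio x:y = 2:4.
Budget: p_x·x + p_y·2·x = M, so (2·p_x + 4·p_y)·x = 2·M.
Demand: x*(p_x,p_y,M) = 2·M/(2·p_x + 4·p_y), y* = 4·M/(2·p_x + 4·p_y).
Here 2·26.2 + 4·8 = 84.4, giving x* = 8.4123 and y* = 16.8246.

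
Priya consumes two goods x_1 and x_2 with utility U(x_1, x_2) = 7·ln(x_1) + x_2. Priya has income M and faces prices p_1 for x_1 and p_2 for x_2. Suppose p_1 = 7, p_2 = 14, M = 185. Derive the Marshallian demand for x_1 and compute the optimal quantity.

MU_x_1 = 7/x_1, MU_x_2 = 1. Tangency: 7/x_1 = p_1/p_2.
So x_1*(p_1,p_2) = 7·p_2/p_1, independent of income; and x_2* = (M − 7·p_2)/p_2.
At the given prices: x_1* = 7·14/7 = 14.

x_1* = 14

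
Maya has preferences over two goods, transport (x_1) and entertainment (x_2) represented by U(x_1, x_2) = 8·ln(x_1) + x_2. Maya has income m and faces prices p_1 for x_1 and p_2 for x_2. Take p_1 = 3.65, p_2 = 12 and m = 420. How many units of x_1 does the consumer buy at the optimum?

MU_x_1 = 8/x_1, MU_x_2 = 1. Tangency: 8/x_1 = p_1/p_2.
So x_1*(p_1,p_2) = 8·p_2/p_1, independent of income; and x_2* = (m − 8·p_2)/p_2.
At the given prices: x_1* = 8·12/3.65 = 26.3014.

x_1* = 26.3014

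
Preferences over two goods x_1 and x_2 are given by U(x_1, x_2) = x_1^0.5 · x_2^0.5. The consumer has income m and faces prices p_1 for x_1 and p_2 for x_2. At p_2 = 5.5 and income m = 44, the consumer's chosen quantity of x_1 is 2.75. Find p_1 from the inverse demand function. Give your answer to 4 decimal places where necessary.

The MRS is x_2/x_1. Set MRS = p_1/p_2.
So 0.5·p_2·x_2 = 0.5·p_1·x_1; combined with the budget, a share 0.5 of income goes to x_1.
Demand: x_1*(p_1,p_2,m) = 0.5·m/p_1 and x_2* = 0.5·m/p_2.
Set x_1* = 2.75 in the demand function and solve for p_1: p_1 = 8.

p_1 = 8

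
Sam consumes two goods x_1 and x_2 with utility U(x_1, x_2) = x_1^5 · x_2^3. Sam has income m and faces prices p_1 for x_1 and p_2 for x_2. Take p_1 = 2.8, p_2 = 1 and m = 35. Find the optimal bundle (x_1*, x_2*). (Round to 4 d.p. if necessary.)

x_1* = 7.8125, x_2* = 13.125

MU_x_1/MU_x_2 = (5·x_2)/(3·x_1); tangency sets this equal to p_1/p_2.
Rearranging, p_2·x_2 = (3/5)·p_1·x_1. Substituting into the budget gives p_1·x_1·(1 + (3/5)) = m.
Demand: x_1*(p_1,p_2,m) = 0.625·m/p_1 and x_2* = 0.375·m/p_2.
At p_1=2.8, p_2=1, m=35: x_1* = 0.625·35/2.8 = 7.8125, x_2* = 13.125.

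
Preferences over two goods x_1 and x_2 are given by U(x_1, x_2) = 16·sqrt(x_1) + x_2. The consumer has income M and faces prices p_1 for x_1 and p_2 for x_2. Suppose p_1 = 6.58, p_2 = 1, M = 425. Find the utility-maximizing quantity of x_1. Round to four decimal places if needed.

Set MRS = p_1/p_2: 8·x_1^(−1/2) = p_1/p_2.
Solve: √x_1 = 8·p_2/p_1, so x_1*(p_1,p_2) = (8·p_2/p_1)², and x_2* = (M − p_1·x_1*)/p_2.
Plugging in: x_1* = (8·1/6.58)² = 1.4782.

x_1* = 1.4782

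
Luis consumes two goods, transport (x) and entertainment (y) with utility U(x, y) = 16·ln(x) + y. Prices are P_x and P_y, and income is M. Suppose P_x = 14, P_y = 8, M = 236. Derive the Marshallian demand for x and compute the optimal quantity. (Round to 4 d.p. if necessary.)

MU_x = 16/x, MU_y = 1. Tangency: 16/x = P_x/P_y.
So x*(P_x,P_y) = 16·P_y/P_x, independent of income; and y* = (M − 16·P_y)/P_y.
At the given prices: x* = 16·8/14 = 9.1429.

x* = 9.1429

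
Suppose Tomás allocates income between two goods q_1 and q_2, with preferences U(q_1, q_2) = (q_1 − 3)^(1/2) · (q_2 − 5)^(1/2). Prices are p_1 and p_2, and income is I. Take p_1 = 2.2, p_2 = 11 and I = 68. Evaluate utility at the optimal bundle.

V = 0.6505

Let q_1' = q_1−3, q_2' = q_2−5. MRS = q_2'/q_1' = p_1/p_2.
After buying the subsistence bundle (3, 5), a share 0.5 of the remaining income goes to q_1: q_1* = 3 + 0.5·(I − 3p_1 − 5p_2)/p_1.
Discretionary income = 68 − 3·2.2 − 5·11 = 6.4; q_1* = 3 + 0.5·6.4/2.2 = 4.4545; q_2* = 5 + 0.5·6.4/11 = 5.2909.
Utility at the optimum: U(4.4545, 5.2909) = 0.6505.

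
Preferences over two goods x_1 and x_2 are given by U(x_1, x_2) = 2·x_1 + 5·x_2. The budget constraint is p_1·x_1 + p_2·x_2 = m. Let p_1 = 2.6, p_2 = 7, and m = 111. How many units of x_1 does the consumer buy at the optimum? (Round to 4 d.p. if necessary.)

x_1 gives more utility per dollar, so spend all income on x_1: x_1* = m/p_1, x_2* = 0.
Numerically: x_1* = 42.6923, x_2* = 0.

x_1* = 42.6923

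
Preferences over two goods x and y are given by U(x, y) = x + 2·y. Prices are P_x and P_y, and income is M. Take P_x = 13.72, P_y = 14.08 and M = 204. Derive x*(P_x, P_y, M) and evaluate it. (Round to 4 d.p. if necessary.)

x* = 0

Linear utility — the consumer picks whichever good has higher MU/price: 1/13.72 = 0.0729 vs 2/14.08 = 0.142.
y gives more utility per dollar, so spend all income on y: y* = M/P_y, x* = 0.
Numerically: x* = 0, y* = 14.4886.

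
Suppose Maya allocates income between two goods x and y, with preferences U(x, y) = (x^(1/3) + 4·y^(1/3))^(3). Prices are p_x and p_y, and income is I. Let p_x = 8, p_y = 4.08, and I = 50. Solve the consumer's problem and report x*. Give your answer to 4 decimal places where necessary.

x* = 0.5122

MRS = MU_x/MU_y = (1/4)·(y/x)^(2/3). Set equal to p_x/p_y.
Solve for the ratio: y/x = [4·p_x/p_y]^(1.5).
With the ratio pinned down, the budget gives x* = I/(p_x + p_y·(y/x)) and y* = (y/x)·x*.
Numerically y/x = 21.965178, so x* = 50/(8 + 4.08·21.965178) = 0.5122.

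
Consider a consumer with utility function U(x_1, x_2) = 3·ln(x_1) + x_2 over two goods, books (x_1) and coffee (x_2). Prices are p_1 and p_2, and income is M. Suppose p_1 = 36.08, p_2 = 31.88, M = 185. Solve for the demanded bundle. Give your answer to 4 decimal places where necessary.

x_1* = 2.6508, x_2* = 2.803

MU_x_1 = 3/x_1, MU_x_2 = 1. Tangency: 3/x_1 = p_1/p_2.
So x_1*(p_1,p_2) = 3·p_2/p_1, independent of income; and x_2* = (M − 3·p_2)/p_2.
At the given prices: x_1* = 3·31.88/36.08 = 2.6508, and x_2* = 2.803.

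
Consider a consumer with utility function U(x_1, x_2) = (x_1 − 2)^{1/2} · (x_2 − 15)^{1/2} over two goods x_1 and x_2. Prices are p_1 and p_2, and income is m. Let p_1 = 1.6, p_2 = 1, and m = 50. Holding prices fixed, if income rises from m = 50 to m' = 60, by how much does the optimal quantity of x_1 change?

Δx_1* = 3.125

Substituting into the budget: x_1* = 2 + 0.5·(m − 2·p_1 − 15·p_2)/p_1, and x_2* = 15 + 0.5·(…)/p_2.
Discretionary income = 50 − 2·1.6 − 15·1 = 31.8; x_1* = 2 + 0.5·31.8/1.6 = 11.9375.
At m' = 60: x_1* = 15.0625. Change: 15.0625 − 11.9375 = 3.125.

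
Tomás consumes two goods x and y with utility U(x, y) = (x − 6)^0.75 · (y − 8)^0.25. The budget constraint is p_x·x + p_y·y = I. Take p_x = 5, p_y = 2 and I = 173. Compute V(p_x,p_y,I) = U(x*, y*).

This is Cobb-Douglas in (x−6, y−8): tangency gives 0.75·p_y·(y−8) = 0.25·p_x·(x−6).
Substituting into the budget: x* = 6 + 0.75·(I − 6·p_x − 8·p_y)/p_x, and y* = 8 + 0.25·(…)/p_y.
Discretionary income = 173 − 6·5 − 8·2 = 127; x* = 6 + 0.75·127/5 = 25.05; y* = 8 + 0.25·127/2 = 23.875.
Utility at the optimum: U(25.05, 23.875) = 18.2012.

V = 18.2012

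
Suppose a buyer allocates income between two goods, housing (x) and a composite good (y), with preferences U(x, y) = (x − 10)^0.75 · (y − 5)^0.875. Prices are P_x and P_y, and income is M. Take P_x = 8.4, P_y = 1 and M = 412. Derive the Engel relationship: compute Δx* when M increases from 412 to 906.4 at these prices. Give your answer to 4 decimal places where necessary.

Δx* = 27.1648

Substituting into the budget: x* = 10 + 6/13·(M − 10·P_x − 5·P_y)/P_x, and y* = 5 + 7/13·(…)/P_y.
Discretionary income = 412 − 10·8.4 − 5·1 = 323; x* = 10 + 6/13·323/8.4 = 27.7473.
At M' = 906.4: x* = 54.9121. Change: 54.9121 − 27.7473 = 27.1648.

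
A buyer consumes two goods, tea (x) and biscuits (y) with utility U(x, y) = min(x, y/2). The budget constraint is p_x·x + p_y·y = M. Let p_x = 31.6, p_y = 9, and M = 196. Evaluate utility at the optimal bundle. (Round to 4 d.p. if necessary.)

With perfect complements, no substitution: consume in ratio x:y = 1:2.
Budget: p_x·x + p_y·2·x = M, so (p_x + 2·p_y)·x = M.
Demand: x*(p_x,p_y,M) = M/(p_x + 2·p_y), y* = 2·M/(p_x + 2·p_y).
Here 31.6 + 2·9 = 49.6, giving x* = 3.9516 and y* = 7.9032.
Utility at the optimum: U(3.9516, 7.9032) = 3.9516.

V = 3.9516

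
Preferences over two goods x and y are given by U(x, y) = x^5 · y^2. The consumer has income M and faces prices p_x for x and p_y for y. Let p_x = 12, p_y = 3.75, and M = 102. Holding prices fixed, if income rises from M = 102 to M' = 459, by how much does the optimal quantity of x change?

Δx* = 21.25

MU_x/MU_y = (5·y)/(2·x); tangency sets this equal to p_x/p_y.
So 5·p_y·y = 2·p_x·x; combined with the budget, a share 5/7 of income goes to x.
Demand: x*(p_x,p_y,M) = 5/7·M/p_x and y* = 2/7·M/p_y.
At p_x=12, p_y=3.75, M=102: x* = 5/7·102/12 = 6.0714.
At M' = 459: x* = 27.3214. Change: 27.3214 − 6.0714 = 21.25.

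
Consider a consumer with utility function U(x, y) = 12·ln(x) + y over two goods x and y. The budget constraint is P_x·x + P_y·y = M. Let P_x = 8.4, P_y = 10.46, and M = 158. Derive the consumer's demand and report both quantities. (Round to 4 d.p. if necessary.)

x* = 14.9429, y* = 3.1052

At the given prices: x* = 12·10.46/8.4 = 14.9429, and y* = 3.1052.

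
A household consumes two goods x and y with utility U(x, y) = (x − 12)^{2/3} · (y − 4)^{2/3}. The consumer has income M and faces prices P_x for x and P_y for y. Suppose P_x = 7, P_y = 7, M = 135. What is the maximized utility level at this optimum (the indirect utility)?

V = 1.9385

This is Cobb-Douglas in (x−12, y−4): tangency gives 2/3·P_y·(y−4) = 2/3·P_x·(x−12).
After buying the subsistence bundle (12, 4), a share 0.5 of the remaining income goes to x: x* = 12 + 0.5·(M − 12P_x − 4P_y)/P_x.
Discretionary income = 135 − 12·7 − 4·7 = 23; x* = 12 + 0.5·23/7 = 13.6429; y* = 4 + 0.5·23/7 = 5.6429.
Utility at the optimum: U(13.6429, 5.6429) = 1.9385.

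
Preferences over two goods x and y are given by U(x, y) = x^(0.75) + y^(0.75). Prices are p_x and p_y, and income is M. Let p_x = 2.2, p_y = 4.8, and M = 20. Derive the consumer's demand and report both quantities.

x* = 8.2925, y* = 0.3659

MRS = MU_x/MU_y = (y/x)^(0.25). Set equal to p_x/p_y.
Solve for the ratio: y/x = [p_x/p_y]^(4).
Substitute y = (y/x)·x into the budget: x* = M/(p_x + p_y·(y/x)).
Numerically y/x = 0.044129, so x* = 20/(2.2 + 4.8·0.044129) = 8.2925 and y* = 0.044129·8.2925 = 0.3659.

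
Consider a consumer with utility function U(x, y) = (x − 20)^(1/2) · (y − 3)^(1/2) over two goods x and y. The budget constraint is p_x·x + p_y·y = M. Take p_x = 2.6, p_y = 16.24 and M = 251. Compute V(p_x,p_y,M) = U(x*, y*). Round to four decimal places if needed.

V = 11.5636

Let x' = x−20, y' = y−3. MRS = y'/x' = p_x/p_y.
Substituting into the budget: x* = 20 + 0.5·(M − 20·p_x − 3·p_y)/p_x, and y* = 3 + 0.5·(…)/p_y.
Discretionary income = 251 − 20·2.6 − 3·16.24 = 150.28; x* = 20 + 0.5·150.28/2.6 = 48.9; y* = 3 + 0.5·150.28/16.24 = 7.6268.
Utility at the optimum: U(48.9, 7.6268) = 11.5636.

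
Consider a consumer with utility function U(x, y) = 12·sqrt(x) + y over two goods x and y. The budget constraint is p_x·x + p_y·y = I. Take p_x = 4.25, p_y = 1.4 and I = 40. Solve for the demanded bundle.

x* = 3.9064, y* = 16.7126

Utility is quasi-linear in y; the FOC for x is 6/√x = p_x/p_y.
Solve: √x = 6·p_y/p_x, so x*(p_x,p_y) = (6·p_y/p_x)², and y* = (I − p_x·x*)/p_y.
Plugging in: x* = (6·1.4/4.25)² = 3.9064, y* = 16.7126.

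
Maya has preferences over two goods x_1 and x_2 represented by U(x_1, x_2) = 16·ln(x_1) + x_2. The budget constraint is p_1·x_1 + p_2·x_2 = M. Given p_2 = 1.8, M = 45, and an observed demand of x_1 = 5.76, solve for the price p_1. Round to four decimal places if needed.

MU_x_1 = 16/x_1, MU_x_2 = 1. Tangency: 16/x_1 = p_1/p_2.
So x_1*(p_1,p_2) = 16·p_2/p_1, independent of income; and x_2* = (M − 16·p_2)/p_2.
Set x_1* = 5.76 in the demand function and solve for p_1: p_1 = 5.

p_1 = 5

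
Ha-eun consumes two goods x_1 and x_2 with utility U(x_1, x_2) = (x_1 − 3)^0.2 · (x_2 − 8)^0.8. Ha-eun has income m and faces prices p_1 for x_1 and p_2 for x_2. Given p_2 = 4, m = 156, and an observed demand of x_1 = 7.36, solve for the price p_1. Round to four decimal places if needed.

p_1 = 5

MRS = (1/4)·(x_2−8)/(x_1−3). Tangency with p_1/p_2 gives x_2−8 = 4·(p_1/p_2)·(x_1−3).
After buying the subsistence bundle (3, 8), a share 0.2 of the remaining income goes to x_1: x_1* = 3 + 0.2·(m − 3p_1 − 8p_2)/p_1.
Set x_1* = 7.36 in the demand function and solve for p_1: p_1 = 5.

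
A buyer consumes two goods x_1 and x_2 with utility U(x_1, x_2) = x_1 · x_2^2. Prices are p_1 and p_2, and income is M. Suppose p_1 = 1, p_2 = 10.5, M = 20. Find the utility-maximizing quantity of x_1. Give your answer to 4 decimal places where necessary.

MU_x_1/MU_x_2 = (x_2)/(2·x_1); tangency sets this equal to p_1/p_2.
Rearranging, p_2·x_2 = 2·p_1·x_1. Substituting into the budget gives p_1·x_1·(1 + 2) = M.
Demand: x_1*(p_1,p_2,M) = 1/3·M/p_1 and x_2* = 2/3·M/p_2.
At p_1=1, p_2=10.5, M=20: x_1* = 1/3·20/1 = 6.6667.

x_1* = 6.6667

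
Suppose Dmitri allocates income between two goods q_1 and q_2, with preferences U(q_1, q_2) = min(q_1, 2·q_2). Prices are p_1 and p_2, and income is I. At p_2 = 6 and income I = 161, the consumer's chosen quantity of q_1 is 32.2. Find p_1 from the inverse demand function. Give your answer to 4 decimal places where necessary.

Leontief preferences: the optimum is at the kink where q_1/2 = q_2/1, i.e. q_2 = (1/2)·q_1.
Budget: p_1·q_1 + p_2·(1/2)·q_1 = I, so (2·p_1 + p_2)·q_1 = 2·I.
Demand: q_1*(p_1,p_2,I) = 2·I/(2·p_1 + p_2), q_2* = I/(2·p_1 + p_2).
Set q_1* = 32.2 in the demand function and solve for p_1: p_1 = 2.

p_1 = 2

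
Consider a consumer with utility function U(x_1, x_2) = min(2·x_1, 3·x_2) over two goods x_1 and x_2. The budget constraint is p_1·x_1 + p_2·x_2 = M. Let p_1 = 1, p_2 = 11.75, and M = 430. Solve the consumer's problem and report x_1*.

x_1* = 48.6792

Leontief preferences: the optimum is at the kink where x_1/3 = x_2/2, i.e. x_2 = (2/3)·x_1.
Budget: p_1·x_1 + p_2·(2/3)·x_1 = M, so (3·p_1 + 2·p_2)·x_1 = 3·M.
Demand: x_1*(p_1,p_2,M) = 3·M/(3·p_1 + 2·p_2), x_2* = 2·M/(3·p_1 + 2·p_2).
Here 3·1 + 2·11.75 = 26.5, giving x_1* = 48.6792.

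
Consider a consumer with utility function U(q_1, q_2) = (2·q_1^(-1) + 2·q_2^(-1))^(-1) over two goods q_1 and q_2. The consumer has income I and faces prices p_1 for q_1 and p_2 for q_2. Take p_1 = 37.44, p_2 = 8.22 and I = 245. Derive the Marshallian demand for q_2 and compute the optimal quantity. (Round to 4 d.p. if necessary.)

MRS = MU_q_1/MU_q_2 = (q_2/q_1)^(2). Set equal to p_1/p_2.
Hence q_2/q_1 = (p_1/p_2)^(1/(2)), i.e. raised to the 0.5 power.
Substitute q_2 = (q_2/q_1)·q_1 into the budget: q_1* = I/(p_1 + p_2·(q_2/q_1)).
Numerically q_2/q_1 = 2.134185, so q_1* = 245/(37.44 + 8.22·2.134185) = 4.4559 and q_2* = 2.134185·4.4559 = 9.5098.

q_2* = 9.5098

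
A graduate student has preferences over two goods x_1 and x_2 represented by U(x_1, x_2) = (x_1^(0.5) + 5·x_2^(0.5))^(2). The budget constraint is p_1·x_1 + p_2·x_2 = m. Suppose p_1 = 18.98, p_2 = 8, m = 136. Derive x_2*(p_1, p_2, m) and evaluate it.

From the CES first-order condition, (1/5)·(x_2/x_1)^(0.5) = p_1/p_2.
Hence x_2/x_1 = (5·p_1/p_2)^(1/(0.5)), i.e. raised to the 2 power.
With the ratio pinned down, the budget gives x_1* = m/(p_1 + p_2·(x_2/x_1)) and x_2* = (x_2/x_1)·x_1*.
Numerically x_2/x_1 = 140.718906, so x_1* = 136/(18.98 + 8·140.718906) = 0.1188 and x_2* = 140.718906·0.1188 = 16.7181.

x_2* = 16.7181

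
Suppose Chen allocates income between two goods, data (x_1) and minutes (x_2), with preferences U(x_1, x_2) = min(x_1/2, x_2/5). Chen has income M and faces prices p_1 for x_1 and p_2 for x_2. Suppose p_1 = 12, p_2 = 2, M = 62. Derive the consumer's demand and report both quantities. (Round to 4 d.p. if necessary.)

x_1* = 3.6471, x_2* = 9.1176

Leontief preferences: the optimum is at the kink where x_1/2 = x_2/5, i.e. x_2 = (5/2)·x_1.
Budget: p_1·x_1 + p_2·(5/2)·x_1 = M, so (2·p_1 + 5·p_2)·x_1 = 2·M.
Demand: x_1*(p_1,p_2,M) = 2·M/(2·p_1 + 5·p_2), x_2* = 5·M/(2·p_1 + 5·p_2).
Here 2·12 + 5·2 = 34, giving x_1* = 3.6471 and x_2* = 9.1176.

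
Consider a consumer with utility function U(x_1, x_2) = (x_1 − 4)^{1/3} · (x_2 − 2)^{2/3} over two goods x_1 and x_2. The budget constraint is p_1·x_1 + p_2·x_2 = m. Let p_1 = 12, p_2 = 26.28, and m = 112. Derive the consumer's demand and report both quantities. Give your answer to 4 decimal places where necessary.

Let x_1' = x_1−4, x_2' = x_2−2. MRS = (1/2)·x_2'/x_1' = p_1/p_2.
After buying the subsistence bundle (4, 2), a share 1/3 of the remaining income goes to x_1: x_1* = 4 + 1/3·(m − 4p_1 − 2p_2)/p_1.
Discretionary income = 112 − 4·12 − 2·26.28 = 11.44; x_1* = 4 + 1/3·11.44/12 = 4.3178; x_2* = 2 + 2/3·11.44/26.28 = 2.2902.

x_1* = 4.3178, x_2* = 2.2902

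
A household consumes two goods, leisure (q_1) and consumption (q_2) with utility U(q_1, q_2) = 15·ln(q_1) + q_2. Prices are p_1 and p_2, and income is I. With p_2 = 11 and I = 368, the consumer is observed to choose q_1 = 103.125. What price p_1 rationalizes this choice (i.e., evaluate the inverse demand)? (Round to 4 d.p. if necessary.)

p_1 = 1.6

Set MRS = p_1/p_2: (15/q_1)/1 = p_1/p_2.
So q_1*(p_1,p_2) = 15·p_2/p_1, independent of income; and q_2* = (I − 15·p_2)/p_2.
Set q_1* = 103.125 in the demand function and solve for p_1: p_1 = 1.6.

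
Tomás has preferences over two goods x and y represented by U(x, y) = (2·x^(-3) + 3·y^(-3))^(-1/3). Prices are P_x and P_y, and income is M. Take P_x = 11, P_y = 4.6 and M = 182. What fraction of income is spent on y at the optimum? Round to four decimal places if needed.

Numerically y/x = 1.3762, so x* = 182/(11 + 4.6·1.3762) = 10.5017 and y* = 1.3762·10.5017 = 14.4524.
Expenditure on y: 4.6·14.4524 = 66.4812; share = 0.3653.

share on y = 0.3653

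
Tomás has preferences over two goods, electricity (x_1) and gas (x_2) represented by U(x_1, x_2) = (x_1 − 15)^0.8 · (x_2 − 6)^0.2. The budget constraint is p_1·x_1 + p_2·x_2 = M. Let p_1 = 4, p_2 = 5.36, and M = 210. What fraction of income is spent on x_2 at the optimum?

This is Cobb-Douglas in (x_1−15, x_2−6): tangency gives 0.8·p_2·(x_2−6) = 0.2·p_1·(x_1−15).
After buying the subsistence bundle (15, 6), a share 0.8 of the remaining income goes to x_1: x_1* = 15 + 0.8·(M − 15p_1 − 6p_2)/p_1.
Discretionary income = 210 − 15·4 − 6·5.36 = 117.84; x_1* = 15 + 0.8·117.84/4 = 38.568; x_2* = 6 + 0.2·117.84/5.36 = 10.397.
Expenditure on x_2: 5.36·10.397 = 55.728; share = 0.2654.

share on x_2 = 0.2654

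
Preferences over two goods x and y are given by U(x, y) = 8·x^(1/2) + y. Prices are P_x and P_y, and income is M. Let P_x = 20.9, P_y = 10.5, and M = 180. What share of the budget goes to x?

MU_x = 4/√x, MU_y = 1. Tangency: 4/√x = P_x/P_y.
Thus x* = (4·P_y/P_x)² — independent of M — with the rest of income spent on y.
Plugging in: x* = (4·10.5/20.9)² = 4.0384, y* = 9.1046.
Expenditure on x: 20.9·4.0384 = 84.4019; share = 0.4689.

share on x = 0.4689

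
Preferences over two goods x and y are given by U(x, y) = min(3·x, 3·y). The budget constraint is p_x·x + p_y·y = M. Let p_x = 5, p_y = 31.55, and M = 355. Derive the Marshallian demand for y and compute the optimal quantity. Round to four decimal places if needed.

y* = 9.7127

Leontief preferences: the optimum is at the kink where x/3 = y/3, i.e. y = x.
Budget: p_x·x + p_y·x = M, so (3·p_x + 3·p_y)·x = 3·M.
Demand: x*(p_x,p_y,M) = 3·M/(3·p_x + 3·p_y), y* = 3·M/(3·p_x + 3·p_y).
Here 3·5 + 3·31.55 = 109.65, giving y* = 9.7127.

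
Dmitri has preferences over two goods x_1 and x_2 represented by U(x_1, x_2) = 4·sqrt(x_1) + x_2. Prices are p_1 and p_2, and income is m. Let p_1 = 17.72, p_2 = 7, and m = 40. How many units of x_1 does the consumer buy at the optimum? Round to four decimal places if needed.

x_1* = 0.6242

Utility is quasi-linear in x_2; the FOC for x_1 is 2/√x_1 = p_1/p_2.
Thus x_1* = (2·p_2/p_1)² — independent of m — with the rest of income spent on x_2.
Plugging in: x_1* = (2·7/17.72)² = 0.6242.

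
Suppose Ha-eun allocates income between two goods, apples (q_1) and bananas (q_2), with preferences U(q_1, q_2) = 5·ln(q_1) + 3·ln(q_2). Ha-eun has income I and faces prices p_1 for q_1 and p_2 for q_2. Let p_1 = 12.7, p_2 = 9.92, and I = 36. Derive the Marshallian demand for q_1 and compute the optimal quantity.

Tangency: MRS = (5/3)·q_2/q_1 = p_1/p_2.
So 5·p_2·q_2 = 3·p_1·q_1; combined with the budget, a share 0.625 of income goes to q_1.
Demand: q_1*(p_1,p_2,I) = 0.625·I/p_1 and q_2* = 0.375·I/p_2.
At p_1=12.7, p_2=9.92, I=36: q_1* = 0.625·36/12.7 = 1.7717.

q_1* = 1.7717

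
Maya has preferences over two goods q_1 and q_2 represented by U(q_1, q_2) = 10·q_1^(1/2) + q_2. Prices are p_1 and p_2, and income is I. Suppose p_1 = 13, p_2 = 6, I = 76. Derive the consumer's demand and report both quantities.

q_1* = 5.3254, q_2* = 1.1282

MU_q_1 = 5/√q_1, MU_q_2 = 1. Tangency: 5/√q_1 = p_1/p_2.
Solve: √q_1 = 5·p_2/p_1, so q_1*(p_1,p_2) = (5·p_2/p_1)², and q_2* = (I − p_1·q_1*)/p_2.
Plugging in: q_1* = (5·6/13)² = 5.3254, q_2* = 1.1282.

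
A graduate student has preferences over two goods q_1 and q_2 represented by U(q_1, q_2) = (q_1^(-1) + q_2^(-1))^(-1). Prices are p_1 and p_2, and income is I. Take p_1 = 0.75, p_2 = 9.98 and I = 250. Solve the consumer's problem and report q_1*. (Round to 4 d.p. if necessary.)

MU_q_1 ∝ q_1^(-2), MU_q_2 ∝ q_2^(-2), so MRS = (q_2/q_1)^(2) = p_1/p_2.
Solve for the ratio: q_2/q_1 = [p_1/p_2]^(0.5).
With the ratio pinned down, the budget gives q_1* = I/(p_1 + p_2·(q_2/q_1)) and q_2* = (q_2/q_1)·q_1*.
Numerically q_2/q_1 = 0.274136, so q_1* = 250/(0.75 + 9.98·0.274136) = 71.718.

q_1* = 71.718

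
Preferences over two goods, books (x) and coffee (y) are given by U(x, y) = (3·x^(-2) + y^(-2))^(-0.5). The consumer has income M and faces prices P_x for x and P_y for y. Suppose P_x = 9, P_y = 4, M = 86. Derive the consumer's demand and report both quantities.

x* = 6.8069, y* = 6.1845

Numerically y/x = 0.90856, so x* = 86/(9 + 4·0.90856) = 6.8069 and y* = 0.90856·6.8069 = 6.1845.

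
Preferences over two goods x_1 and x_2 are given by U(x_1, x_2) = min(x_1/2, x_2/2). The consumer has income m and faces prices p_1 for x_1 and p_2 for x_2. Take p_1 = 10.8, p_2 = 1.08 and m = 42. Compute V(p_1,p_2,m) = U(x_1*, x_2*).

Leontief preferences: the optimum is at the kink where x_1/2 = x_2/2, i.e. x_2 = x_1.
Budget: p_1·x_1 + p_2·x_1 = m, so (2·p_1 + 2·p_2)·x_1 = 2·m.
Demand: x_1*(p_1,p_2,m) = 2·m/(2·p_1 + 2·p_2), x_2* = 2·m/(2·p_1 + 2·p_2).
Here 2·10.8 + 2·1.08 = 23.76, giving x_1* = 3.5354 and x_2* = 3.5354.
Utility at the optimum: U(3.5354, 3.5354) = 1.7677.

V = 1.7677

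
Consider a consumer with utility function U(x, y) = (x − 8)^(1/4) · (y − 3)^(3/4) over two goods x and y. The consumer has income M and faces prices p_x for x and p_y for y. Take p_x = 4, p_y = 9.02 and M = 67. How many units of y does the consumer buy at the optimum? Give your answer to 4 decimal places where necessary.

Let x' = x−8, y' = y−3. MRS = (1/3)·y'/x' = p_x/p_y.
After buying the subsistence bundle (8, 3), a share 0.25 of the remaining income goes to x: x* = 8 + 0.25·(M − 8p_x − 3p_y)/p_x.
Discretionary income = 67 − 8·4 − 3·9.02 = 7.94; y* = 3 + 0.75·7.94/9.02 = 3.6602.

y* = 3.6602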